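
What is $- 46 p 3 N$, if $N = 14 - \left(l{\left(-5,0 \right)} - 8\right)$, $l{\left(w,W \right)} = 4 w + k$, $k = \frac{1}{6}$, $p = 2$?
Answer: $-11546$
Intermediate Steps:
$k = \frac{1}{6} \approx 0.16667$
$l{\left(w,W \right)} = \frac{1}{6} + 4 w$ ($l{\left(w,W \right)} = 4 w + \frac{1}{6} = \frac{1}{6} + 4 w$)
$N = \frac{251}{6}$ ($N = 14 - \left(\left(\frac{1}{6} + 4 \left(-5\right)\right) - 8\right) = 14 - \left(\left(\frac{1}{6} - 20\right) - 8\right) = 14 - \left(- \frac{119}{6} - 8\right) = 14 - - \frac{167}{6} = 14 + \frac{167}{6} = \frac{251}{6} \approx 41.833$)
$- 46 p 3 N = - 46 \cdot 2 \cdot 3 \cdot \frac{251}{6} = \left(-46\right) 6 \cdot \frac{251}{6} = \left(-276\right) \frac{251}{6} = -11546$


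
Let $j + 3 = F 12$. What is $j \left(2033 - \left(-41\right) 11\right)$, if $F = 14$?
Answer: $409860$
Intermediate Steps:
$j = 165$ ($j = -3 + 14 \cdot 12 = -3 + 168 = 165$)
$j \left(2033 - \left(-41\right) 11\right) = 165 \left(2033 - \left(-41\right) 11\right) = 165 \left(2033 - -451\right) = 165 \left(2033 + 451\right) = 165 \cdot 2484 = 409860$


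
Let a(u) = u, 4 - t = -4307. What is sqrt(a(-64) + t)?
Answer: sqrt(4247) ≈ 65.169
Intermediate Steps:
t = 4311 (t = 4 - 1*(-4307) = 4 + 4307 = 4311)
sqrt(a(-64) + t) = sqrt(-64 + 4311) = sqrt(4247)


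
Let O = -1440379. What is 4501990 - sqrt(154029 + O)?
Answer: 4501990 - 5*I*sqrt(51454) ≈ 4.502e+6 - 1134.2*I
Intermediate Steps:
4501990 - sqrt(154029 + O) = 4501990 - sqrt(154029 - 1440379) = 4501990 - sqrt(-1286350) = 4501990 - 5*I*sqrt(51454)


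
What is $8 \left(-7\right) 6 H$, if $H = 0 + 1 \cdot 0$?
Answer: $0$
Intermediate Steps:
$H = 0$ ($H = 0 + 0 = 0$)
$8 \left(-7\right) 6 H = 8 \left(-7\right) 6 \cdot 0 = \left(-56\right) 6 \cdot 0 = \left(-336\right) 0 = 0$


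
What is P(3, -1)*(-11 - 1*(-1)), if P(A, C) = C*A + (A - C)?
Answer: -10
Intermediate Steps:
P(A, C) = A - C + A*C (P(A, C) = A*C + (A - C) = A - C + A*C)
P(3, -1)*(-11 - 1*(-1)) = (3 - 1*(-1) + 3*(-1))*(-11 - 1*(-1)) = (3 + 1 - 3)*(-11 + 1) = 1*(-10) = -10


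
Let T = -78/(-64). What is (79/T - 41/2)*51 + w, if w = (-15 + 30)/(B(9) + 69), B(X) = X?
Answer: 29387/13 ≈ 2260.5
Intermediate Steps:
T = 39/32 (T = -78*(-1/64) = 39/32 ≈ 1.2188)
w = 5/26 (w = (-15 + 30)/(9 + 69) = 15/78 = 15*(1/78) = 5/26 ≈ 0.19231)
(79/T - 41/2)*51 + w = (79/(39/32) - 41/2)*51 + 5/26 = (79*(32/39) - 41*1/2)*51 + 5/26 = (2528/39 - 41/2)*51 + 5/26 = (3457/78)*51 + 5/26 = 58769/26 + 5/26 = 29387/13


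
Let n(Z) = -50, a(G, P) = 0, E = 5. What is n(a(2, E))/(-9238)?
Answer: 25/4619 ≈ 0.0054124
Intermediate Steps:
n(a(2, E))/(-9238) = -50/(-9238) = -50*(-1/9238) = 25/4619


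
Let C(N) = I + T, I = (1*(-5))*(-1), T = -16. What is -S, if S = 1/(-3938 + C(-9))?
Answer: 1/3949 ≈ 0.00025323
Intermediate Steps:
I = 5 (I = -5*(-1) = 5)
C(N) = -11 (C(N) = 5 - 16 = -11)
S = -1/3949 (S = 1/(-3938 - 11) = 1/(-3949) = -1/3949 ≈ -0.00025323)
-S = -1*(-1/3949) = 1/3949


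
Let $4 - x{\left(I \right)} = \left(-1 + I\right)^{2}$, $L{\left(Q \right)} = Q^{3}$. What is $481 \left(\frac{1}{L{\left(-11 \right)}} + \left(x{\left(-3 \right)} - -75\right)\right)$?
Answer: $\frac{40332812}{1331} \approx 30303.0$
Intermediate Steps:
$x{\left(I \right)} = 4 - \left(-1 + I\right)^{2}$
$481 \left(\frac{1}{L{\left(-11 \right)}} + \left(x{\left(-3 \right)} - -75\right)\right) = 481 \left(\frac{1}{\left(-11\right)^{3}} + \left(\left(4 - \left(-1 - 3\right)^{2}\right) - -75\right)\right) = 481 \left(\frac{1}{-1331} + \left(\left(4 - \left(-4\right)^{2}\right) + 75\right)\right) = 481 \left(- \frac{1}{1331} + \left(\left(4 - 16\right) + 75\right)\right) = 481 \left(- \frac{1}{1331} + \left(-12 + 75\right)\right) = 481 \left(- \frac{1}{1331} + 63\right) = 481 \cdot \frac{83852}{1331} = \frac{40332812}{1331}$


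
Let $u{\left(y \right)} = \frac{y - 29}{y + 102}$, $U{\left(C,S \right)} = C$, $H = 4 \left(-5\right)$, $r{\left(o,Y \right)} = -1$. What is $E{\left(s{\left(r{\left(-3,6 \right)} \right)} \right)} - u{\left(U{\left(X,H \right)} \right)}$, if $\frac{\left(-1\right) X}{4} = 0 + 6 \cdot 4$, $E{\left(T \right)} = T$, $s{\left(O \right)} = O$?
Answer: $\frac{119}{6} \approx 19.833$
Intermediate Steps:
$X = -96$ ($X = - 4 \left(0 + 6 \cdot 4\right) = - 4 \left(0 + 24\right) = \left(-4\right) 24 = -96$)
$H = -20$
$u{\left(y \right)} = \frac{-29 + y}{102 + y}$
$E{\left(s{\left(r{\left(-3,6 \right)} \right)} \right)} - u{\left(U{\left(X,H \right)} \right)} = -1 - \frac{-29 - 96}{102 - 96} = -1 - \frac{1}{6} \left(-125\right) = -1 - - \frac{125}{6} = -1 + \frac{125}{6} = \frac{119}{6}$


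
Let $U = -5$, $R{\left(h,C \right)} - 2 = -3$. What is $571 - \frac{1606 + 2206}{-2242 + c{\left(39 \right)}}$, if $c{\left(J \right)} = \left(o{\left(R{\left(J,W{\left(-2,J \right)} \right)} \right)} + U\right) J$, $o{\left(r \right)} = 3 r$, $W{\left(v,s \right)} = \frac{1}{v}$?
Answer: $\frac{731073}{1277} \approx 572.49$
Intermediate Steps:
$R{\left(h,C \right)} = -1$ ($R{\left(h,C \right)} = 2 - 3 = -1$)
$c{\left(J \right)} = - 8 J$ ($c{\left(J \right)} = \left(3 \left(-1\right) - 5\right) J = \left(-3 - 5\right) J = - 8 J$)
$571 - \frac{1606 + 2206}{-2242 + c{\left(39 \right)}} = 571 - \frac{1606 + 2206}{-2242 - 312} = 571 - \frac{3812}{-2242 - 312} = 571 - \frac{3812}{-2554} = 571 - 3812 \left(- \frac{1}{2554}\right) = 571 - - \frac{1906}{1277} = 571 + \frac{1906}{1277} = \frac{731073}{1277}$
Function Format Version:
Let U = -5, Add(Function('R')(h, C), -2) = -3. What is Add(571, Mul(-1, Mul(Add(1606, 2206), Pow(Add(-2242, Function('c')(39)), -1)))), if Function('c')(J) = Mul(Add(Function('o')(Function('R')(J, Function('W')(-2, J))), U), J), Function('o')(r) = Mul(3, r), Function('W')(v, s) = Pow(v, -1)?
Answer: Rational(731073, 1277) ≈ 572.49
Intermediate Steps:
Function('R')(h, C) = -1 (Function('R')(h, C) = Add(2, -3) = -1)
Function('c')(J) = Mul(-8, J) (Function('c')(J) = Mul(Add(Mul(3, -1), -5), J) = Mul(Add(-3, -5), J) = Mul(-8, J))
Add(571, Mul(-1, Mul(Add(1606, 2206), Pow(Add(-2242, Function('c')(39)), -1)))) = Add(571, Mul(-1, Mul(Add(1606, 2206), Pow(Add(-2242, Mul(-8, 39)), -1)))) = Add(571, Mul(-1, Mul(3812, Pow(Add(-2242, -312), -1)))) = Add(571, Mul(-1, Mul(3812, Pow(-2554, -1)))) = Add(571, Mul(-1, Mul(3812, Rational(-1, 2554)))) = Add(571, Mul(-1, Rational(-1906, 1277))) = Add(571, Rational(1906, 1277)) = Rational(731073, 1277)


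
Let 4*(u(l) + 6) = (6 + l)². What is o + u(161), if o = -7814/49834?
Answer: 694296577/99668 ≈ 6966.1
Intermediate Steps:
u(l) = -6 + (6 + l)²/4
o = -3907/24917 (o = -7814*1/49834 = -3907/24917 ≈ -0.15680)
o + u(161) = -3907/24917 + (-6 + (6 + 161)²/4) = -3907/24917 + (-6 + (¼)*167²) = -3907/24917 + (-6 + (¼)*27889) = -3907/24917 + (-6 + 27889/4) = -3907/24917 + 27865/4 = 694296577/99668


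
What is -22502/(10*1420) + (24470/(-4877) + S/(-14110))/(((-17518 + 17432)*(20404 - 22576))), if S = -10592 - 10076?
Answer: -602591688165061/380263944207100 ≈ -1.5847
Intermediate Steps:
S = -20668
-22502/(10*1420) + (24470/(-4877) + S/(-14110))/(((-17518 + 17432)*(20404 - 22576))) = -22502/(10*1420) + (24470/(-4877) - 20668/(-14110))/(((-17518 + 17432)*(20404 - 22576))) = -22502/14200 + (24470*(-1/4877) - 20668*(-1/14110))/((-86*(-2172))) = -22502*1/14200 + (-24470/4877 + 10334/7055)/186792 = -11251/7100 - 122236932/34407235*1/186792 = -11251/7100 - 10186411/535583020010 = -602591688165061/380263944207100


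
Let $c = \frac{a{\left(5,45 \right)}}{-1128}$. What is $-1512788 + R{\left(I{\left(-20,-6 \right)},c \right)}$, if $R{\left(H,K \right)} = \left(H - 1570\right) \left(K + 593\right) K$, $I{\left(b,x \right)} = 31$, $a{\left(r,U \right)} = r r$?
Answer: $- \frac{211012458563}{141376} \approx -1.4926 \cdot 10^{6}$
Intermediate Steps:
$a{\left(r,U \right)} = r^{2}$
$c = - \frac{25}{1128}$ ($c = \frac{5^{2}}{-1128} = 25 \left(- \frac{1}{1128}\right) = - \frac{25}{1128} \approx -0.022163$)
$R{\left(H,K \right)} = K \left(-1570 + H\right) \left(593 + K\right)$ ($R{\left(H,K \right)} = \left(-1570 + H\right) \left(593 + K\right) K = K \left(-1570 + H\right) \left(593 + K\right)$)
$-1512788 + R{\left(I{\left(-20,-6 \right)},c \right)} = -1512788 - \frac{25 \left(-931010 - - \frac{19625}{564} + 593 \cdot 31 + 31 \left(- \frac{25}{1128}\right)\right)}{1128} = -1512788 - \frac{25 \left(-931010 + \frac{19625}{564} + 18383 - \frac{775}{1128}\right)}{1128} = -1512788 - - \frac{2859457725}{141376} = -1512788 + \frac{2859457725}{141376} = - \frac{211012458563}{141376}$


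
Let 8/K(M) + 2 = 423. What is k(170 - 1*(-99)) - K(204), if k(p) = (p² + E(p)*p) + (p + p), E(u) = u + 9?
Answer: 62173693/421 ≈ 1.4768e+5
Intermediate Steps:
E(u) = 9 + u
K(M) = 8/421 (K(M) = 8/(-2 + 423) = 8/421)
k(p) = p² + 2*p + p*(9 + p) (k(p) = (p² + (9 + p)*p) + (p + p) = (p² + p*(9 + p)) + 2*p = p² + 2*p + p*(9 + p))
k(170 - 1*(-99)) - K(204) = (170 - 1*(-99))*(11 + 2*(170 - 1*(-99))) - 1*8/421 = (170 + 99)*(11 + 2*(170 + 99)) - 8/421 = 269*(11 + 2*269) - 8/421 = 269*(11 + 538) - 8/421 = 269*549 - 8/421 = 147681 - 8/421 = 62173693/421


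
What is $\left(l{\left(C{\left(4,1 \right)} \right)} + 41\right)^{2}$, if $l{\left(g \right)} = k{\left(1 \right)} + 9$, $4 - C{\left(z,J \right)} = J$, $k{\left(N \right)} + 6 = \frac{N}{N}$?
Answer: $2025$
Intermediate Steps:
$k{\left(N \right)} = -5$ ($k{\left(N \right)} = -6 + \frac{N}{N} = -6 + 1 = -5$)
$C{\left(z,J \right)} = 4 - J$
$l{\left(g \right)} = 4$ ($l{\left(g \right)} = -5 + 9 = 4$)
$\left(l{\left(C{\left(4,1 \right)} \right)} + 41\right)^{2} = \left(4 + 41\right)^{2} = 45^{2} = 2025$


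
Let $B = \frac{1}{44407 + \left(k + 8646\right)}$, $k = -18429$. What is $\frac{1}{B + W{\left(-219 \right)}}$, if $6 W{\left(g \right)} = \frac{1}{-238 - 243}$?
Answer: $- \frac{49962432}{15869} \approx -3148.4$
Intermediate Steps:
$W{\left(g \right)} = - \frac{1}{2886}$ ($W{\left(g \right)} = \frac{1}{6 \left(-238 - 243\right)} = \frac{1}{6 \left(-481\right)} = \frac{1}{6} \left(- \frac{1}{481}\right) = - \frac{1}{2886}$)
$B = \frac{1}{34624}$ ($B = \frac{1}{44407 + \left(-18429 + 8646\right)} = \frac{1}{44407 - 9783} = \frac{1}{34624} \approx 2.8882 \cdot 10^{-5}$)
$\frac{1}{B + W{\left(-219 \right)}} = \frac{1}{\frac{1}{34624} - \frac{1}{2886}} = \frac{1}{- \frac{15869}{49962432}} = - \frac{49962432}{15869}$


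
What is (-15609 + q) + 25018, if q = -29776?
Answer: -20367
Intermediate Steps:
(-15609 + q) + 25018 = (-15609 - 29776) + 25018 = -45385 + 25018 = -20367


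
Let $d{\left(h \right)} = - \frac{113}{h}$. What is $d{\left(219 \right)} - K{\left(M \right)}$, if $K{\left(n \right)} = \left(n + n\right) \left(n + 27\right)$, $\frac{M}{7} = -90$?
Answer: $- \frac{166391933}{219} \approx -7.5978 \cdot 10^{5}$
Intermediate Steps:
$M = -630$ ($M = 7 \left(-90\right) = -630$)
$K{\left(n \right)} = 2 n \left(27 + n\right)$
$d{\left(219 \right)} - K{\left(M \right)} = - \frac{113}{219} - 2 \left(-630\right) \left(27 - 630\right) = \left(-113\right) \frac{1}{219} - 2 \left(-630\right) \left(-603\right) = - \frac{113}{219} - 759780 = - \frac{166391933}{219}$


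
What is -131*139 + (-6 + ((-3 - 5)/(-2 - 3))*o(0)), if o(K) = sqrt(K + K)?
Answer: -18215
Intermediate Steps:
o(K) = sqrt(2)*sqrt(K) (o(K) = sqrt(2*K) = sqrt(2)*sqrt(K))
-131*139 + (-6 + ((-3 - 5)/(-2 - 3))*o(0)) = -131*139 + (-6 + ((-3 - 5)/(-2 - 3))*(sqrt(2)*sqrt(0))) = -18209 + (-6 + (-8/(-5))*(sqrt(2)*0)) = -18209 + (-6 - 8*(-1/5)*0) = -18209 + (-6 + (8/5)*0) = -18209 + (-6 + 0) = -18209 - 6 = -18215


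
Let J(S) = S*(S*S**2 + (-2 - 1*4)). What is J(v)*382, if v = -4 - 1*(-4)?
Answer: 0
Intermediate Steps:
v = 0 (v = -4 + 4 = 0)
J(S) = S*(-6 + S**3) (J(S) = S*(S**3 + (-2 - 4)) = S*(S**3 - 6) = S*(-6 + S**3))
J(v)*382 = (0*(-6 + 0**3))*382 = (0*(-6 + 0))*382 = (0*(-6))*382 = 0*382 = 0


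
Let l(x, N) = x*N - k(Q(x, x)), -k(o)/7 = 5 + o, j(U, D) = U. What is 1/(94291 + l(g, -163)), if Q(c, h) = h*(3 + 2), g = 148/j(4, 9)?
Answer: 1/89590 ≈ 1.1162e-5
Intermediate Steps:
g = 37 (g = 148/4 = 148*(¼) = 37)
Q(c, h) = 5*h (Q(c, h) = h*5 = 5*h)
k(o) = -35 - 7*o (k(o) = -7*(5 + o) = -35 - 7*o)
l(x, N) = 35 + 35*x + N*x (l(x, N) = x*N - (-35 - 35*x) = N*x - (-35 - 35*x) = N*x + (35 + 35*x) = 35 + 35*x + N*x)
1/(94291 + l(g, -163)) = 1/(94291 + (35 + 35*37 - 163*37)) = 1/(94291 + (35 + 1295 - 6031)) = 1/(94291 - 4701) = 1/89590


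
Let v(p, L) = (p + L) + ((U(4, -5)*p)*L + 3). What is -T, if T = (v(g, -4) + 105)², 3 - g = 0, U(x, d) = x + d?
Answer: -14161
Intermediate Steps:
U(x, d) = d + x
g = 3 (g = 3 - 1*0 = 3 + 0 = 3)
v(p, L) = 3 + L + p - L*p (v(p, L) = (p + L) + (((-5 + 4)*p)*L + 3) = (L + p) + ((-p)*L + 3) = (L + p) + (-L*p + 3) = (L + p) + (3 - L*p) = 3 + L + p - L*p)
T = 14161 (T = ((3 - 4 + 3 - 1*(-4)*3) + 105)² = ((3 - 4 + 3 + 12) + 105)² = (14 + 105)² = 119² = 14161)
-T = -1*14161 = -14161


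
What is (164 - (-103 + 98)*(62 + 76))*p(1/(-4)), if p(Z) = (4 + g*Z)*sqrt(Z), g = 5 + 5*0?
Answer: 4697*I/4 ≈ 1174.3*I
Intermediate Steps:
g = 5 (g = 5 + 0 = 5)
p(Z) = sqrt(Z)*(4 + 5*Z) (p(Z) = (4 + 5*Z)*sqrt(Z) = sqrt(Z)*(4 + 5*Z))
(164 - (-103 + 98)*(62 + 76))*p(1/(-4)) = (164 - (-103 + 98)*(62 + 76))*(sqrt(1/(-4))*(4 + 5/(-4))) = (164 - (-5)*138)*(sqrt(-1/4)*(4 + 5*(-1/4))) = (164 - 1*(-690))*((I/2)*(4 - 5/4)) = (164 + 690)*((I/2)*(11/4)) = 854*(11*I/8) = 4697*I/4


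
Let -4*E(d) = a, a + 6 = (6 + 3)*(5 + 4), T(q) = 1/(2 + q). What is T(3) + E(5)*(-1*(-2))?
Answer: -373/10 ≈ -37.300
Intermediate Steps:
a = 75 (a = -6 + (6 + 3)*(5 + 4) = -6 + 9*9 = -6 + 81 = 75)
E(d) = -75/4 (E(d) = -¼*75 = -75/4)
T(3) + E(5)*(-1*(-2)) = 1/(2 + 3) - (-75)*(-2)/4 = 1/5 - 75/4*2 = ⅕ - 75/2 = -373/10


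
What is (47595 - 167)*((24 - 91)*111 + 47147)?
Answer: 1883365880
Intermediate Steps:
(47595 - 167)*((24 - 91)*111 + 47147) = 47428*(-67*111 + 47147) = 47428*(-7437 + 47147) = 47428*39710 = 1883365880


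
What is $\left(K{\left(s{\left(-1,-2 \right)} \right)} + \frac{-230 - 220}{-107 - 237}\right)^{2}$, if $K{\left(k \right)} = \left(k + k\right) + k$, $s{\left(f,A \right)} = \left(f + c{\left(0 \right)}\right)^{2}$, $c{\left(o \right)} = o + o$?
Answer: $\frac{549081}{29584} \approx 18.56$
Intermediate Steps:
$c{\left(o \right)} = 2 o$
$s{\left(f,A \right)} = f^{2}$ ($s{\left(f,A \right)} = \left(f + 2 \cdot 0\right)^{2} = \left(f + 0\right)^{2} = f^{2}$)
$K{\left(k \right)} = 3 k$ ($K{\left(k \right)} = 2 k + k = 3 k$)
$\left(K{\left(s{\left(-1,-2 \right)} \right)} + \frac{-230 - 220}{-107 - 237}\right)^{2} = \left(3 \left(-1\right)^{2} + \frac{-230 - 220}{-107 - 237}\right)^{2} = \left(3 \cdot 1 - \frac{450}{-344}\right)^{2} = \left(3 - - \frac{225}{172}\right)^{2} = \left(3 + \frac{225}{172}\right)^{2} = \left(\frac{741}{172}\right)^{2} = \frac{549081}{29584}$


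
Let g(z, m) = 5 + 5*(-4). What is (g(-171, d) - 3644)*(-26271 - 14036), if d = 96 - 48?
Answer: 147483313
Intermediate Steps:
d = 48
g(z, m) = -15 (g(z, m) = 5 - 20 = -15)
(g(-171, d) - 3644)*(-26271 - 14036) = (-15 - 3644)*(-26271 - 14036) = -3659*(-40307) = 147483313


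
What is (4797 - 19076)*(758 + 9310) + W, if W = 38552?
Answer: -143722420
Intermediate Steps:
(4797 - 19076)*(758 + 9310) + W = (4797 - 19076)*(758 + 9310) + 38552 = -14279*10068 + 38552 = -143760972 + 38552 = -143722420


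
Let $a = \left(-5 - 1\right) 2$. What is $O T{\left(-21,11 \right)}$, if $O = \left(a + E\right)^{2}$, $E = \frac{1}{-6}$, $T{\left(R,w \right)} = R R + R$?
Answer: $\frac{186515}{3} \approx 62172.0$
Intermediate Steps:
$T{\left(R,w \right)} = R + R^{2}$ ($T{\left(R,w \right)} = R^{2} + R = R + R^{2}$)
$a = -12$ ($a = \left(-6\right) 2 = -12$)
$E = - \frac{1}{6} \approx -0.16667$
$O = \frac{5329}{36}$ ($O = \left(-12 - \frac{1}{6}\right)^{2} = \left(- \frac{73}{6}\right)^{2} = \frac{5329}{36} \approx 148.03$)
$O T{\left(-21,11 \right)} = \frac{5329 \left(- 21 \left(1 - 21\right)\right)}{36} = \frac{5329 \left(\left(-21\right) \left(-20\right)\right)}{36} = \frac{5329}{36} \cdot 420 = \frac{186515}{3}$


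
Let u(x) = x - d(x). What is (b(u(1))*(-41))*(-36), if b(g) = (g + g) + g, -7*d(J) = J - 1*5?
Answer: 13284/7 ≈ 1897.7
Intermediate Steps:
d(J) = 5/7 - J/7 (d(J) = -(J - 1*5)/7 = -(J - 5)/7 = -(-5 + J)/7 = 5/7 - J/7)
u(x) = -5/7 + 8*x/7 (u(x) = x - (5/7 - x/7) = x + (-5/7 + x/7) = -5/7 + 8*x/7)
b(g) = 3*g (b(g) = 2*g + g = 3*g)
(b(u(1))*(-41))*(-36) = ((3*(-5/7 + (8/7)*1))*(-41))*(-36) = ((3*(-5/7 + 8/7))*(-41))*(-36) = ((3*(3/7))*(-41))*(-36) = ((9/7)*(-41))*(-36) = -369/7*(-36) = 13284/7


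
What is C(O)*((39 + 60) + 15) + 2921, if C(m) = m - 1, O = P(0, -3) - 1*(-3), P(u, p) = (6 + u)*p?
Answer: 1097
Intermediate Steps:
P(u, p) = p*(6 + u)
O = -15 (O = -3*(6 + 0) - 1*(-3) = -3*6 + 3 = -18 + 3 = -15)
C(m) = -1 + m
C(O)*((39 + 60) + 15) + 2921 = (-1 - 15)*((39 + 60) + 15) + 2921 = -16*(99 + 15) + 2921 = -16*114 + 2921 = -1824 + 2921 = 1097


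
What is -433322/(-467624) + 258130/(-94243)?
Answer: -39935108937/22035144316 ≈ -1.8123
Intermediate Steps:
-433322/(-467624) + 258130/(-94243) = -433322*(-1/467624) + 258130*(-1/94243) = 216661/233812 - 258130/94243 = -39935108937/22035144316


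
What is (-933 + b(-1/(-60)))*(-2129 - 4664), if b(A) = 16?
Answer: 6229181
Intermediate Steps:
(-933 + b(-1/(-60)))*(-2129 - 4664) = (-933 + 16)*(-2129 - 4664) = -917*(-6793) = 6229181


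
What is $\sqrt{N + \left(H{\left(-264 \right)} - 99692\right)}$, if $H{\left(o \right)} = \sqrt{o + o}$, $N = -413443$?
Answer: $\sqrt{-513135 + 4 i \sqrt{33}} \approx 0.016 + 716.33 i$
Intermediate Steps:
$H{\left(o \right)} = \sqrt{2} \sqrt{o}$ ($H{\left(o \right)} = \sqrt{2 o} = \sqrt{2} \sqrt{o}$)
$\sqrt{N + \left(H{\left(-264 \right)} - 99692\right)} = \sqrt{-413443 - \left(99692 - \sqrt{2} \sqrt{-264}\right)} = \sqrt{-413443 - \left(99692 - \sqrt{2} \cdot 2 i \sqrt{66}\right)} = \sqrt{-413443 - \left(99692 - 4 i \sqrt{33}\right)} = \sqrt{-513135 + 4 i \sqrt{33}}$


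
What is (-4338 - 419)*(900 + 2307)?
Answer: -15255699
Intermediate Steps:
(-4338 - 419)*(900 + 2307) = -4757*3207 = -15255699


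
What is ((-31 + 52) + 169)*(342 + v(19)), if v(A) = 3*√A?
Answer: 64980 + 570*√19 ≈ 67465.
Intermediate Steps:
((-31 + 52) + 169)*(342 + v(19)) = ((-31 + 52) + 169)*(342 + 3*√19) = (21 + 169)*(342 + 3*√19) = 190*(342 + 3*√19) = 64980 + 570*√19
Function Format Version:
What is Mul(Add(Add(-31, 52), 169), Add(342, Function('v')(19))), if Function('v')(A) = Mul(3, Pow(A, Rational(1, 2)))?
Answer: Add(64980, Mul(570, Pow(19, Rational(1, 2)))) ≈ 67465.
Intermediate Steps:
Mul(Add(Add(-31, 52), 169), Add(342, Function('v')(19))) = Mul(Add(Add(-31, 52), 169), Add(342, Mul(3, Pow(19, Rational(1, 2))))) = Mul(Add(21, 169), Add(342, Mul(3, Pow(19, Rational(1, 2))))) = Mul(190, Add(342, Mul(3, Pow(19, Rational(1, 2))))) = Add(64980, Mul(570, Pow(19, Rational(1, 2))))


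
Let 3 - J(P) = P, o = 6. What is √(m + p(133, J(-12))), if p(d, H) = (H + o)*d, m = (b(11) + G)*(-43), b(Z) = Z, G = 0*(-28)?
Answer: 4*√145 ≈ 48.166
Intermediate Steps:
J(P) = 3 - P
G = 0
m = -473 (m = (11 + 0)*(-43) = 11*(-43) = -473)
p(d, H) = d*(6 + H) (p(d, H) = (H + 6)*d = (6 + H)*d = d*(6 + H))
√(m + p(133, J(-12))) = √(-473 + 133*(6 + (3 - 1*(-12)))) = √(-473 + 133*(6 + (3 + 12))) = √(-473 + 133*(6 + 15)) = √(-473 + 133*21) = √(-473 + 2793) = √2320 = 4*√145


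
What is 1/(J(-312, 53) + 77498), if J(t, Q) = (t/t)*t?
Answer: 1/77186 ≈ 1.2956e-5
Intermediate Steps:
J(t, Q) = t (J(t, Q) = 1*t = t)
1/(J(-312, 53) + 77498) = 1/(-312 + 77498) = 1/77186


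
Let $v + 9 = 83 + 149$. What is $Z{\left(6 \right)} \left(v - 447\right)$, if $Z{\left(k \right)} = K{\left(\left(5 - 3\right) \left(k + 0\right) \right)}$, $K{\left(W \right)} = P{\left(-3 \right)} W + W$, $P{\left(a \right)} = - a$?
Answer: $-10752$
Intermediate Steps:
$K{\left(W \right)} = 4 W$ ($K{\left(W \right)} = \left(-1\right) \left(-3\right) W + W = 3 W + W = 4 W$)
$v = 223$ ($v = -9 + \left(83 + 149\right) = -9 + 232 = 223$)
$Z{\left(k \right)} = 8 k$ ($Z{\left(k \right)} = 4 \left(5 - 3\right) \left(k + 0\right) = 4 \cdot 2 k = 8 k$)
$Z{\left(6 \right)} \left(v - 447\right) = 8 \cdot 6 \left(223 - 447\right) = 48 \left(-224\right) = -10752$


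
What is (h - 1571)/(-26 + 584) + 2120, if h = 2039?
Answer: 65746/31 ≈ 2120.8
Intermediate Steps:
(h - 1571)/(-26 + 584) + 2120 = (2039 - 1571)/(-26 + 584) + 2120 = 468/558 + 2120 = 468*(1/558) + 2120 = 26/31 + 2120 = 65746/31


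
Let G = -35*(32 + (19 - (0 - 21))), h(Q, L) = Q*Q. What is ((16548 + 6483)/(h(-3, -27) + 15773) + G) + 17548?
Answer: 237194927/15782 ≈ 15029.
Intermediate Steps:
h(Q, L) = Q²
G = -2520 (G = -35*(32 + (19 - 1*(-21))) = -35*(32 + (19 + 21)) = -35*(32 + 40) = -35*72 = -2520)
((16548 + 6483)/(h(-3, -27) + 15773) + G) + 17548 = ((16548 + 6483)/((-3)² + 15773) - 2520) + 17548 = (23031/(9 + 15773) - 2520) + 17548 = (23031/15782 - 2520) + 17548 = -39747609/15782 + 17548 = 237194927/15782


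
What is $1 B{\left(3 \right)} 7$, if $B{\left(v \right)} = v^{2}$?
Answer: $63$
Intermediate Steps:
$1 B{\left(3 \right)} 7 = 1 \cdot 3^{2} \cdot 7 = 1 \cdot 9 \cdot 7 = 9 \cdot 7 = 63$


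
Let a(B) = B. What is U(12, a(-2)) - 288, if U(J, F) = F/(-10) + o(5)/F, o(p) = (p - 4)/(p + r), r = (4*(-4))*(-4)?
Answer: -198587/690 ≈ -287.81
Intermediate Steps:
r = 64 (r = -16*(-4) = 64)
o(p) = (-4 + p)/(64 + p) (o(p) = (p - 4)/(p + 64) = (-4 + p)/(64 + p))
U(J, F) = -F/10 + 1/(69*F) (U(J, F) = F/(-10) + ((-4 + 5)/(64 + 5))/F = F*(-⅒) + (1/69)/F = -F/10 + ((1/69)*1)/F = -F/10 + 1/(69*F))
U(12, a(-2)) - 288 = (-⅒*(-2) + (1/69)/(-2)) - 288 = (⅕ + (1/69)*(-½)) - 288 = (⅕ - 1/138) - 288 = 133/690 - 288 = -198587/690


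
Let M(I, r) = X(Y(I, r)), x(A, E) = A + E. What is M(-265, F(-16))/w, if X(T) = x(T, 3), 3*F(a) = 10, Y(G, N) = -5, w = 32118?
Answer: -1/16059 ≈ -6.2270e-5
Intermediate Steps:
F(a) = 10/3 (F(a) = (⅓)*10 = 10/3)
X(T) = 3 + T (X(T) = T + 3 = 3 + T)
M(I, r) = -2 (M(I, r) = 3 - 5 = -2)
M(-265, F(-16))/w = -2/32118 = -2*1/32118 = -1/16059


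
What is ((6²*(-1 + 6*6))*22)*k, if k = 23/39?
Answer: 212520/13 ≈ 16348.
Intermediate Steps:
k = 23/39 (k = 23*(1/39) = 23/39 ≈ 0.58974)
((6²*(-1 + 6*6))*22)*k = ((6²*(-1 + 6*6))*22)*(23/39) = ((36*(-1 + 36))*22)*(23/39) = ((36*35)*22)*(23/39) = (1260*22)*(23/39) = 27720*(23/39) = 212520/13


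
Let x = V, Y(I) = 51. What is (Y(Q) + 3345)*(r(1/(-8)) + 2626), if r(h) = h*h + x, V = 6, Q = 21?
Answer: 143013201/16 ≈ 8.9383e+6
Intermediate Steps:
x = 6
r(h) = 6 + h² (r(h) = h*h + 6 = h² + 6 = 6 + h²)
(Y(Q) + 3345)*(r(1/(-8)) + 2626) = (51 + 3345)*((6 + (1/(-8))²) + 2626) = 3396*((6 + (-⅛)²) + 2626) = 3396*((6 + 1/64) + 2626) = 3396*(385/64 + 2626) = 3396*(168449/64) = 143013201/16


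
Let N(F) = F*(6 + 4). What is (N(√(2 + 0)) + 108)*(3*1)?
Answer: 324 + 30*√2 ≈ 366.43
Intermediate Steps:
N(F) = 10*F (N(F) = F*10 = 10*F)
(N(√(2 + 0)) + 108)*(3*1) = (10*√(2 + 0) + 108)*(3*1) = (10*√2 + 108)*3 = (108 + 10*√2)*3 = 324 + 30*√2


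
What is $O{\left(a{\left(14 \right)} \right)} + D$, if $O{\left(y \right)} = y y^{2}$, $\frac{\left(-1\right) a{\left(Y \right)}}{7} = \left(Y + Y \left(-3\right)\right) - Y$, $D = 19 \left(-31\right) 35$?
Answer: $25391569$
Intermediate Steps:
$D = -20615$ ($D = \left(-589\right) 35 = -20615$)
$a{\left(Y \right)} = 21 Y$ ($a{\left(Y \right)} = - 7 \left(\left(Y + Y \left(-3\right)\right) - Y\right) = - 7 \left(\left(Y - 3 Y\right) - Y\right) = - 7 \left(- 2 Y - Y\right) = - 7 \left(- 3 Y\right) = 21 Y$)
$O{\left(y \right)} = y^{3}$
$O{\left(a{\left(14 \right)} \right)} + D = \left(21 \cdot 14\right)^{3} - 20615 = 294^{3} - 20615 = 25412184 - 20615 = 25391569$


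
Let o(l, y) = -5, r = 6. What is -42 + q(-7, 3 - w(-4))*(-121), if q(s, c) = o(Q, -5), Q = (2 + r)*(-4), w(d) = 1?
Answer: 563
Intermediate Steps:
Q = -32 (Q = (2 + 6)*(-4) = 8*(-4) = -32)
q(s, c) = -5
-42 + q(-7, 3 - w(-4))*(-121) = -42 - 5*(-121) = -42 + 605 = 563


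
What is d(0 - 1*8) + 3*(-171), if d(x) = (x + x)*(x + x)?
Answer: -257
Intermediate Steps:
d(x) = 4*x² (d(x) = (2*x)*(2*x) = 4*x²)
d(0 - 1*8) + 3*(-171) = 4*(0 - 1*8)² + 3*(-171) = 4*(0 - 8)² - 513 = 4*(-8)² - 513 = 4*64 - 513 = 256 - 513 = -257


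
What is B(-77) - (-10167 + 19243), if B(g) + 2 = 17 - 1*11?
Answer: -9072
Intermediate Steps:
B(g) = 4 (B(g) = -2 + (17 - 1*11) = -2 + (17 - 11) = -2 + 6 = 4)
B(-77) - (-10167 + 19243) = 4 - (-10167 + 19243) = 4 - 1*9076 = 4 - 9076 = -9072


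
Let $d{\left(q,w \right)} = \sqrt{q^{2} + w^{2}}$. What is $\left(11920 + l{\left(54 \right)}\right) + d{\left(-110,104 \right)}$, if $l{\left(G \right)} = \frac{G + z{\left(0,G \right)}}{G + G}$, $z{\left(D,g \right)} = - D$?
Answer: $\frac{23841}{2} + 2 \sqrt{5729} \approx 12072.0$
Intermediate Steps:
$l{\left(G \right)} = \frac{1}{2}$ ($l{\left(G \right)} = \frac{G - 0}{G + G} = \frac{G + 0}{2 G} = G \frac{1}{2 G} = \frac{1}{2}$)
$\left(11920 + l{\left(54 \right)}\right) + d{\left(-110,104 \right)} = \left(11920 + \frac{1}{2}\right) + \sqrt{\left(-110\right)^{2} + 104^{2}} = \frac{23841}{2} + \sqrt{12100 + 10816} = \frac{23841}{2} + \sqrt{22916} = \frac{23841}{2} + 2 \sqrt{5729}$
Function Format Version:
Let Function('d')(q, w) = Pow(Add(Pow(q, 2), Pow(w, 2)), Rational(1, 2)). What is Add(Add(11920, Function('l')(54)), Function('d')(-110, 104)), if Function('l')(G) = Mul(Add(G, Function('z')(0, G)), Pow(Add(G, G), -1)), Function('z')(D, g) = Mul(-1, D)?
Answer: Add(Rational(23841, 2), Mul(2, Pow(5729, Rational(1, 2)))) ≈ 12072.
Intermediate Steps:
Function('l')(G) = Rational(1, 2) (Function('l')(G) = Mul(Add(G, Mul(-1, 0)), Pow(Add(G, G), -1)) = Mul(Add(G, 0), Pow(Mul(2, G), -1)) = Mul(G, Mul(Rational(1, 2), Pow(G, -1))) = Rational(1, 2))
Add(Add(11920, Function('l')(54)), Function('d')(-110, 104)) = Add(Add(11920, Rational(1, 2)), Pow(Add(Pow(-110, 2), Pow(104, 2)), Rational(1, 2))) = Add(Rational(23841, 2), Pow(Add(12100, 10816), Rational(1, 2))) = Add(Rational(23841, 2), Pow(22916, Rational(1, 2))) = Add(Rational(23841, 2), Mul(2, Pow(5729, Rational(1, 2))))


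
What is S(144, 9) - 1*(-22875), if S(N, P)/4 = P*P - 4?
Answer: 23183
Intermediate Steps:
S(N, P) = -16 + 4*P² (S(N, P) = 4*(P*P - 4) = 4*(P² - 4) = 4*(-4 + P²) = -16 + 4*P²)
S(144, 9) - 1*(-22875) = (-16 + 4*9²) - 1*(-22875) = (-16 + 4*81) + 22875 = (-16 + 324) + 22875 = 308 + 22875 = 23183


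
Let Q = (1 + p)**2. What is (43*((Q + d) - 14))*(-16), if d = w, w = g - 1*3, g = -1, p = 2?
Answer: 6192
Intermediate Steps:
Q = 9 (Q = (1 + 2)**2 = 3**2 = 9)
w = -4 (w = -1 - 1*3 = -1 - 3 = -4)
d = -4
(43*((Q + d) - 14))*(-16) = (43*((9 - 4) - 14))*(-16) = (43*(5 - 14))*(-16) = (43*(-9))*(-16) = -387*(-16) = 6192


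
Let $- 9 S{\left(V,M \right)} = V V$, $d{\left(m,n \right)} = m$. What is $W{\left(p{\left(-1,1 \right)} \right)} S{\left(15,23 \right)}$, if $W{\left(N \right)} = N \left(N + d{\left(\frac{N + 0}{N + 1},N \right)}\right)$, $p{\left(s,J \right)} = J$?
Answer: $- \frac{75}{2} \approx -37.5$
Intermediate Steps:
$S{\left(V,M \right)} = - \frac{V^{2}}{9}$ ($S{\left(V,M \right)} = - \frac{V V}{9} = - \frac{V^{2}}{9}$)
$W{\left(N \right)} = N \left(N + \frac{N}{1 + N}\right)$ ($W{\left(N \right)} = N \left(N + \frac{N + 0}{N + 1}\right) = N \left(N + \frac{N}{1 + N}\right)$)
$W{\left(p{\left(-1,1 \right)} \right)} S{\left(15,23 \right)} = \frac{1^{2} \left(2 + 1\right)}{1 + 1} \left(- \frac{15^{2}}{9}\right) = 1 \cdot \frac{1}{2} \cdot 3 \left(\left(- \frac{1}{9}\right) 225\right) = 1 \cdot \frac{1}{2} \cdot 3 \left(-25\right) = \frac{3}{2} \left(-25\right) = - \frac{75}{2}$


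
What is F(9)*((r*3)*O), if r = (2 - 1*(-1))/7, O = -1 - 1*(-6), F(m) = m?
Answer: 405/7 ≈ 57.857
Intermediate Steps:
O = 5 (O = -1 + 6 = 5)
r = 3/7 (r = (2 + 1)*(⅐) = 3*(⅐) = 3/7 ≈ 0.42857)
F(9)*((r*3)*O) = 9*(((3/7)*3)*5) = 9*((9/7)*5) = 9*(45/7) = 405/7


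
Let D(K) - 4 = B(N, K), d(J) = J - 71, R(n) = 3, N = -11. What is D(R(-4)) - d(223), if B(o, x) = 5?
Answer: -143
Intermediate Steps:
d(J) = -71 + J
D(K) = 9 (D(K) = 4 + 5 = 9)
D(R(-4)) - d(223) = 9 - (-71 + 223) = 9 - 1*152 = 9 - 152 = -143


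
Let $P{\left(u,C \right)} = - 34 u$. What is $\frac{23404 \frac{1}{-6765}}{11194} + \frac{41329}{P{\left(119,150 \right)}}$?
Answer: $- \frac{1564916410237}{153196550430} \approx -10.215$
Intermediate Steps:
$\frac{23404 \frac{1}{-6765}}{11194} + \frac{41329}{P{\left(119,150 \right)}} = \frac{23404 \frac{1}{-6765}}{11194} + \frac{41329}{\left(-34\right) 119} = 23404 \left(- \frac{1}{6765}\right) \frac{1}{11194} + \frac{41329}{-4046} = \left(- \frac{23404}{6765}\right) \frac{1}{11194} + 41329 \left(- \frac{1}{4046}\right) = - \frac{11702}{37863705} - \frac{41329}{4046} = - \frac{1564916410237}{153196550430}$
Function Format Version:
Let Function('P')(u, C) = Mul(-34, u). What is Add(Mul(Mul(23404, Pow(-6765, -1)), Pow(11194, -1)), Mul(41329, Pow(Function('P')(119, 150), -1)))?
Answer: Rational(-1564916410237, 153196550430) ≈ -10.215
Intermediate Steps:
Add(Mul(Mul(23404, Pow(-6765, -1)), Pow(11194, -1)), Mul(41329, Pow(Function('P')(119, 150), -1))) = Add(Mul(Mul(23404, Pow(-6765, -1)), Pow(11194, -1)), Mul(41329, Pow(Mul(-34, 119), -1))) = Add(Mul(Mul(23404, Rational(-1, 6765)), Rational(1, 11194)), Mul(41329, Pow(-4046, -1))) = Add(Mul(Rational(-23404, 6765), Rational(1, 11194)), Mul(41329, Rational(-1, 4046))) = Add(Rational(-11702, 37863705), Rational(-41329, 4046)) = Rational(-1564916410237, 153196550430)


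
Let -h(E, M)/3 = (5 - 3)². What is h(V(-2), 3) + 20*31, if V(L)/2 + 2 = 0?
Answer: 608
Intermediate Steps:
V(L) = -4 (V(L) = -4 + 2*0 = -4 + 0 = -4)
h(E, M) = -12 (h(E, M) = -3*(5 - 3)² = -3*2² = -3*4 = -12)
h(V(-2), 3) + 20*31 = -12 + 20*31 = -12 + 620 = 608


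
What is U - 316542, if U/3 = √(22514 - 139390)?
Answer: -316542 + 6*I*√29219 ≈ -3.1654e+5 + 1025.6*I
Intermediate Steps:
U = 6*I*√29219 (U = 3*√(22514 - 139390) = 3*√(-116876) = 3*(2*I*√29219) = 6*I*√29219 ≈ 1025.6*I)
U - 316542 = 6*I*√29219 - 316542 = -316542 + 6*I*√29219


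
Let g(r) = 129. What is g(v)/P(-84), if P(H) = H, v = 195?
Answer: -43/28 ≈ -1.5357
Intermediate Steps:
g(v)/P(-84) = 129/(-84) = 129*(-1/84) = -43/28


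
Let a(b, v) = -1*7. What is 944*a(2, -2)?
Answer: -6608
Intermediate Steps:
a(b, v) = -7
944*a(2, -2) = 944*(-7) = -6608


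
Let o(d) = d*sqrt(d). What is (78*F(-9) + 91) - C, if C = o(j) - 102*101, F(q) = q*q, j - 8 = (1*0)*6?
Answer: 16711 - 16*sqrt(2) ≈ 16688.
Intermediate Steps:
j = 8 (j = 8 + (1*0)*6 = 8 + 0*6 = 8 + 0 = 8)
F(q) = q**2
o(d) = d**(3/2)
C = -10302 + 16*sqrt(2) (C = 8**(3/2) - 102*101 = 16*sqrt(2) - 10302 = -10302 + 16*sqrt(2) ≈ -10279.)
(78*F(-9) + 91) - C = (78*(-9)**2 + 91) - (-10302 + 16*sqrt(2)) = (78*81 + 91) + (10302 - 16*sqrt(2)) = (6318 + 91) + (10302 - 16*sqrt(2)) = 6409 + (10302 - 16*sqrt(2)) = 16711 - 16*sqrt(2)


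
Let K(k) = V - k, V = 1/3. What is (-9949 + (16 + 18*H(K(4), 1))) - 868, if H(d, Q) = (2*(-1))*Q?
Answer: -10837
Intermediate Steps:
V = ⅓ ≈ 0.33333
K(k) = ⅓ - k
H(d, Q) = -2*Q
(-9949 + (16 + 18*H(K(4), 1))) - 868 = (-9949 + (16 + 18*(-2*1))) - 868 = (-9949 + (16 + 18*(-2))) - 868 = (-9949 + (16 - 36)) - 868 = (-9949 - 20) - 868 = -9969 - 868 = -10837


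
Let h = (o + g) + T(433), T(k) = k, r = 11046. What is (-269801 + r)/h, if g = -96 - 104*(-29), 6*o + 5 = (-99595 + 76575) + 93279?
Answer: -258755/15062 ≈ -17.179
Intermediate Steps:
o = 11709 (o = -⅚ + ((-99595 + 76575) + 93279)/6 = -⅚ + (-23020 + 93279)/6 = -⅚ + (⅙)*70259 = -⅚ + 70259/6 = 11709)
g = 2920 (g = -96 + 3016 = 2920)
h = 15062 (h = (11709 + 2920) + 433 = 14629 + 433 = 15062)
(-269801 + r)/h = (-269801 + 11046)/15062 = -258755*1/15062 = -258755/15062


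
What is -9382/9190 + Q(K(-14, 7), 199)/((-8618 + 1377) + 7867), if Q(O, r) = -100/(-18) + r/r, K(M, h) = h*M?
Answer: -26157989/25888230 ≈ -1.0104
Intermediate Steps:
K(M, h) = M*h
Q(O, r) = 59/9 (Q(O, r) = -100*(-1/18) + 1 = 50/9 + 1 = 59/9)
-9382/9190 + Q(K(-14, 7), 199)/((-8618 + 1377) + 7867) = -9382/9190 + 59/(9*((-8618 + 1377) + 7867)) = -9382*1/9190 + 59/(9*(-7241 + 7867)) = -4691/4595 + (59/9)/626 = -4691/4595 + (59/9)*(1/626) = -4691/4595 + 59/5634 = -26157989/25888230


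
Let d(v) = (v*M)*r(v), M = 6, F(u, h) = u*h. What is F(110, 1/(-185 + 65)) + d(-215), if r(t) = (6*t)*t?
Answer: -4293378011/12 ≈ -3.5778e+8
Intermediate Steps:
F(u, h) = h*u
r(t) = 6*t²
d(v) = 36*v³ (d(v) = (v*6)*(6*v²) = (6*v)*(6*v²) = 36*v³)
F(110, 1/(-185 + 65)) + d(-215) = 110/(-185 + 65) + 36*(-215)³ = 110/(-120) + 36*(-9938375) = -1/120*110 - 357781500 = -11/12 - 357781500 = -4293378011/12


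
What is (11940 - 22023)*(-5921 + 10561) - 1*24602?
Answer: -46809722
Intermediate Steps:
(11940 - 22023)*(-5921 + 10561) - 1*24602 = -10083*4640 - 24602 = -46785120 - 24602 = -46809722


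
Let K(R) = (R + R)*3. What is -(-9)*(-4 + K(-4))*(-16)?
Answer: 4032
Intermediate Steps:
K(R) = 6*R (K(R) = (2*R)*3 = 6*R)
-(-9)*(-4 + K(-4))*(-16) = -(-9)*(-4 + 6*(-4))*(-16) = -(-9)*(-4 - 24)*(-16) = -(-9)*(-28)*(-16) = -3*84*(-16) = -252*(-16) = 4032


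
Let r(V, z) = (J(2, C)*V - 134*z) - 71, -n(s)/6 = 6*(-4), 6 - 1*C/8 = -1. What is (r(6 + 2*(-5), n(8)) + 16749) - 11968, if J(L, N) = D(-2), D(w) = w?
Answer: -14578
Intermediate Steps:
C = 56 (C = 48 - 8*(-1) = 48 + 8 = 56)
J(L, N) = -2
n(s) = 144 (n(s) = -36*(-4) = -6*(-24) = 144)
r(V, z) = -71 - 134*z - 2*V (r(V, z) = (-2*V - 134*z) - 71 = (-134*z - 2*V) - 71 = -71 - 134*z - 2*V)
(r(6 + 2*(-5), n(8)) + 16749) - 11968 = ((-71 - 134*144 - 2*(6 + 2*(-5))) + 16749) - 11968 = ((-71 - 19296 - 2*(6 - 10)) + 16749) - 11968 = ((-71 - 19296 - 2*(-4)) + 16749) - 11968 = ((-71 - 19296 + 8) + 16749) - 11968 = (-19359 + 16749) - 11968 = -2610 - 11968 = -14578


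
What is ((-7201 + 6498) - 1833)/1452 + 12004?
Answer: 4356818/363 ≈ 12002.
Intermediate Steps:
((-7201 + 6498) - 1833)/1452 + 12004 = (-703 - 1833)*(1/1452) + 12004 = -2536*1/1452 + 12004 = -634/363 + 12004 = 4356818/363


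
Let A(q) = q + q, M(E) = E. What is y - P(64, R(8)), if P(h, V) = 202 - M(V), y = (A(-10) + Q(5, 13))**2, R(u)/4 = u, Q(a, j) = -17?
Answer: 1199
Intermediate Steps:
R(u) = 4*u
A(q) = 2*q
y = 1369 (y = (2*(-10) - 17)**2 = (-20 - 17)**2 = (-37)**2 = 1369)
P(h, V) = 202 - V
y - P(64, R(8)) = 1369 - (202 - 4*8) = 1369 - (202 - 1*32) = 1369 - (202 - 32) = 1369 - 1*170 = 1369 - 170 = 1199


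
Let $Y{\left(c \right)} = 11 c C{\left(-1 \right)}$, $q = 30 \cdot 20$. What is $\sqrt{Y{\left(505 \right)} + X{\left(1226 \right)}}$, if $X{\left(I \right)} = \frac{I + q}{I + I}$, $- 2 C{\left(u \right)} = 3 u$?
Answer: $\frac{\sqrt{3131375027}}{613} \approx 91.287$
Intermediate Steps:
$C{\left(u \right)} = - \frac{3 u}{2}$
$q = 600$
$Y{\left(c \right)} = \frac{33 c}{2}$ ($Y{\left(c \right)} = 11 c \left(\left(- \frac{3}{2}\right) \left(-1\right)\right) = 11 c \frac{3}{2} = \frac{33 c}{2}$)
$X{\left(I \right)} = \frac{600 + I}{2 I}$ ($X{\left(I \right)} = \frac{I + 600}{I + I} = \frac{600 + I}{2 I}$)
$\sqrt{Y{\left(505 \right)} + X{\left(1226 \right)}} = \sqrt{\frac{33}{2} \cdot 505 + \frac{600 + 1226}{2 \cdot 1226}} = \sqrt{\frac{16665}{2} + \frac{1}{2} \cdot \frac{1}{1226} \cdot 1826} = \sqrt{\frac{16665}{2} + \frac{913}{1226}} = \sqrt{\frac{5108279}{613}} = \frac{\sqrt{3131375027}}{613}$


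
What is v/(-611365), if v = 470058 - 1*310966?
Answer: -159092/611365 ≈ -0.26022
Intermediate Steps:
v = 159092 (v = 470058 - 310966 = 159092)
v/(-611365) = 159092/(-611365) = 159092*(-1/611365) = -159092/611365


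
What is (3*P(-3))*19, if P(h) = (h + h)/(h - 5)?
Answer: 171/4 ≈ 42.750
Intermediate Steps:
P(h) = 2*h/(-5 + h) (P(h) = (2*h)/(-5 + h) = 2*h/(-5 + h))
(3*P(-3))*19 = (3*(2*(-3)/(-5 - 3)))*19 = (3*(2*(-3)/(-8)))*19 = (3*(2*(-3)*(-⅛)))*19 = (3*(¾))*19 = (9/4)*19 = 171/4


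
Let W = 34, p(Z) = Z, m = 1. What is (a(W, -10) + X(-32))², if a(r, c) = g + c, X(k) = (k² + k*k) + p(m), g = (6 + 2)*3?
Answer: 4255969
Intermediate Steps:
g = 24 (g = 8*3 = 24)
X(k) = 1 + 2*k² (X(k) = (k² + k*k) + 1 = (k² + k²) + 1 = 2*k² + 1 = 1 + 2*k²)
a(r, c) = 24 + c
(a(W, -10) + X(-32))² = ((24 - 10) + (1 + 2*(-32)²))² = (14 + (1 + 2*1024))² = (14 + (1 + 2048))² = (14 + 2049)² = 2063² = 4255969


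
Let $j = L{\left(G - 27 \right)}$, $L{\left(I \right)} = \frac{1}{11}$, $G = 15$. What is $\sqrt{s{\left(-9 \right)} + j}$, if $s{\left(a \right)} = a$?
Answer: $\frac{7 i \sqrt{22}}{11} \approx 2.9848 i$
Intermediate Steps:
$L{\left(I \right)} = \frac{1}{11}$
$j = \frac{1}{11} \approx 0.090909$
$\sqrt{s{\left(-9 \right)} + j} = \sqrt{-9 + \frac{1}{11}} = \sqrt{- \frac{98}{11}} = \frac{7 i \sqrt{22}}{11}$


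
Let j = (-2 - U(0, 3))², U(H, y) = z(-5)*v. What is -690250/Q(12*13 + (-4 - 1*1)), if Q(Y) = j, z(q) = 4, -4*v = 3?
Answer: -690250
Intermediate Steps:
v = -¾ (v = -¼*3 = -¾ ≈ -0.75000)
U(H, y) = -3 (U(H, y) = 4*(-¾) = -3)
j = 1 (j = (-2 - 1*(-3))² = (-2 + 3)² = 1² = 1)
Q(Y) = 1
-690250/Q(12*13 + (-4 - 1*1)) = -690250/1 = -690250*1 = -690250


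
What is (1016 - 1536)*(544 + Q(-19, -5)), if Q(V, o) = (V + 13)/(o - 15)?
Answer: -283036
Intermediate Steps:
Q(V, o) = (13 + V)/(-15 + o)
(1016 - 1536)*(544 + Q(-19, -5)) = (1016 - 1536)*(544 + (13 - 19)/(-15 - 5)) = -520*(544 - 6/(-20)) = -520*(544 - 1/20*(-6)) = -520*(544 + 3/10) = -520*5443/10 = -283036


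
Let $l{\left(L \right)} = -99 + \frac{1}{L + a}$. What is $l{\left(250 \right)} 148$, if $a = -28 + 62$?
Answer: $- \frac{1040255}{71} \approx -14651.0$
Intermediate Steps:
$a = 34$
$l{\left(L \right)} = -99 + \frac{1}{34 + L}$ ($l{\left(L \right)} = -99 + \frac{1}{L + 34} = -99 + \frac{1}{34 + L}$)
$l{\left(250 \right)} 148 = \frac{-3365 - 24750}{34 + 250} \cdot 148 = \frac{-3365 - 24750}{284} \cdot 148 = \frac{1}{284} \left(-28115\right) 148 = \left(- \frac{28115}{284}\right) 148 = - \frac{1040255}{71}$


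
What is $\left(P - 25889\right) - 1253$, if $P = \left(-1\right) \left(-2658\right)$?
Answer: $-24484$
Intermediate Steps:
$P = 2658$
$\left(P - 25889\right) - 1253 = \left(2658 - 25889\right) - 1253 = -23231 - 1253 = -24484$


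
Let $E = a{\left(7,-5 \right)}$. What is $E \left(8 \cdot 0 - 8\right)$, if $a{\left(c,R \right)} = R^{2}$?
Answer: $-200$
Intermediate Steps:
$E = 25$ ($E = \left(-5\right)^{2} = 25$)
$E \left(8 \cdot 0 - 8\right) = 25 \left(8 \cdot 0 - 8\right) = 25 \left(0 - 8\right) = 25 \left(-8\right) = -200$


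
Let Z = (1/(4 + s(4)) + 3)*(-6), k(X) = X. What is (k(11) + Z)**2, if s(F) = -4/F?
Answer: 81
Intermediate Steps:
Z = -20 (Z = (1/(4 - 4/4) + 3)*(-6) = (1/(4 - 4*1/4) + 3)*(-6) = (1/(4 - 1) + 3)*(-6) = (1/3 + 3)*(-6) = (10/3)*(-6) = -20)
(k(11) + Z)**2 = (11 - 20)**2 = (-9)**2 = 81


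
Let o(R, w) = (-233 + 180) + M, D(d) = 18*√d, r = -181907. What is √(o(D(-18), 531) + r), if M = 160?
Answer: 30*I*√202 ≈ 426.38*I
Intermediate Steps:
o(R, w) = 107 (o(R, w) = (-233 + 180) + 160 = -53 + 160 = 107)
√(o(D(-18), 531) + r) = √(107 - 181907) = √(-181800) = 30*I*√202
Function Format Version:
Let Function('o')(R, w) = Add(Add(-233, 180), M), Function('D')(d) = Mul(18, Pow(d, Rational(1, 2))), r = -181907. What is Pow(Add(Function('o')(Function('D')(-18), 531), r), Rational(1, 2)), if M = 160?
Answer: Mul(30, I, Pow(202, Rational(1, 2))) ≈ Mul(426.38, I)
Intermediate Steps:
Function('o')(R, w) = 107 (Function('o')(R, w) = Add(Add(-233, 180), 160) = Add(-53, 160) = 107)
Pow(Add(Function('o')(Function('D')(-18), 531), r), Rational(1, 2)) = Pow(Add(107, -181907), Rational(1, 2)) = Pow(-181800, Rational(1, 2)) = Mul(30, I, Pow(202, Rational(1, 2)))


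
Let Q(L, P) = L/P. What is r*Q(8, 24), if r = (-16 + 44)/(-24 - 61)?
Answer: -28/255 ≈ -0.10980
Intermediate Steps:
r = -28/85 (r = 28/(-85) = 28*(-1/85) = -28/85 ≈ -0.32941)
r*Q(8, 24) = -224/(85*24) = -28/85*⅓ = -28/255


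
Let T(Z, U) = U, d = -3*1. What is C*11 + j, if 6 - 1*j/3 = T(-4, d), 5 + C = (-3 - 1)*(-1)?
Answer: 16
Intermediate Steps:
d = -3
C = -1 (C = -5 + (-3 - 1)*(-1) = -5 - 4*(-1) = -5 + 4 = -1)
j = 27 (j = 18 - 3*(-3) = 18 + 9 = 27)
C*11 + j = -1*11 + 27 = -11 + 27 = 16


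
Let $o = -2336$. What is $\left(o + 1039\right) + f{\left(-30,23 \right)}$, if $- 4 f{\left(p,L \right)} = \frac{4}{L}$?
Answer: $- \frac{29832}{23} \approx -1297.0$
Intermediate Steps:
$f{\left(p,L \right)} = - \frac{1}{L}$ ($f{\left(p,L \right)} = - \frac{4 \frac{1}{L}}{4} = - \frac{1}{L}$)
$\left(o + 1039\right) + f{\left(-30,23 \right)} = \left(-2336 + 1039\right) - \frac{1}{23} = -1297 - \frac{1}{23} = - \frac{29832}{23}$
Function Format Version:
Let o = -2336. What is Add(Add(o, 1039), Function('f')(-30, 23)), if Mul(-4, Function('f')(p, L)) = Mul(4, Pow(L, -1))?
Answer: Rational(-29832, 23) ≈ -1297.0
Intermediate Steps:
Function('f')(p, L) = Mul(-1, Pow(L, -1)) (Function('f')(p, L) = Mul(Rational(-1, 4), Mul(4, Pow(L, -1))) = Mul(-1, Pow(L, -1)))
Add(Add(o, 1039), Function('f')(-30, 23)) = Add(Add(-2336, 1039), Mul(-1, Pow(23, -1))) = Add(-1297, Mul(-1, Rational(1, 23))) = Add(-1297, Rational(-1, 23)) = Rational(-29832, 23)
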